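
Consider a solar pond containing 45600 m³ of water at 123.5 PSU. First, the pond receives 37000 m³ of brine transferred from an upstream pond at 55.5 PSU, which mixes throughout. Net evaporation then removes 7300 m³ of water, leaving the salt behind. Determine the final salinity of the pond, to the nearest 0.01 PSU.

After mixing: salt = 45,600×123.5 + 37,000×55.5 = 7,685,100; volume = 82,600 m³
After evaporation: salt unchanged = 7,685,100; volume = 82,600 − 7,300 = 75,300 m³
S = 7,685,100 / 75,300 = 102.0598 PSU

102.06 PSU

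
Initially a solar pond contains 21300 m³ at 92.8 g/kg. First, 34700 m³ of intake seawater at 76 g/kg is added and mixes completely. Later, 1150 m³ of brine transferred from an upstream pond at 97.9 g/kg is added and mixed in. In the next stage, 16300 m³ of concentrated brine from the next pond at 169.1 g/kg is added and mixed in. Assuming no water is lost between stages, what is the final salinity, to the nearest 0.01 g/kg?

101.88 g/kg

By conservation of dissolved salt,
Initial salt = 21,300×92.8 = 1,976,640
After stage 1: salt = 1,976,640 + 34,700×76 = 4,613,840; volume = 56,000 m³; S = 82.39 g/kg
After stage 2: salt = 4,613,840 + 1,150×97.9 = 4,726,425; volume = 57,150 m³; S = 82.702 g/kg
After stage 3: salt = 4,726,425 + 16,300×169.1 = 7,482,755; volume = 73,450 m³
S = 7,482,755 / 73,450 = 101.8755 g/kg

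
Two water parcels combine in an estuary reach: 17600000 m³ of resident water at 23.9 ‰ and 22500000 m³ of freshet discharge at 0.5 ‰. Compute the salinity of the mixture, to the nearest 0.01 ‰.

10.77 ‰

Total salt / total volume:
salt = 17,600,000×23.9 + 22,500,000×0.5 = 420,640,000 + 11,250,000 = 431,890,000
volume = 17,600,000 + 22,500,000 = 40,100,000 m³
S = 431,890,000 / 40,100,000 = 10.7703 ‰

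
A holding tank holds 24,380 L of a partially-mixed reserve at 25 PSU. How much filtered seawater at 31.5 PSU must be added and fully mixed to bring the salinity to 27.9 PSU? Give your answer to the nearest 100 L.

19600 L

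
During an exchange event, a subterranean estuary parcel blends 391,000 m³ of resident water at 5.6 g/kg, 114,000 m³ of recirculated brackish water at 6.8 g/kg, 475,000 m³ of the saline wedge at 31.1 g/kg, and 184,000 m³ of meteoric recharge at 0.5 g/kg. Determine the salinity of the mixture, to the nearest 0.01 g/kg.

15.32 g/kg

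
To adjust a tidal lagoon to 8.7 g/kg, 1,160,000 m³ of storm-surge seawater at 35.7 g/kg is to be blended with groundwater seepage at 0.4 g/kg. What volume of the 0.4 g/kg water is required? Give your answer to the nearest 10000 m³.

3770000 m³

Salt balance: 1,160,000×35.7 + V×0.4 = (1,160,000+V)×8.7
41,412,000 + 0.4V = 10,092,000 + 8.7V
31,320,000 = 8.3V
V = 3,773,493.98 m³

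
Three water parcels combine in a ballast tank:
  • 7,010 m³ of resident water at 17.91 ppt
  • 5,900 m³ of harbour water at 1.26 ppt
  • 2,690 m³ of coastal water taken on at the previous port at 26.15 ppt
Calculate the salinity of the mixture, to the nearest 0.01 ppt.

13.03 ppt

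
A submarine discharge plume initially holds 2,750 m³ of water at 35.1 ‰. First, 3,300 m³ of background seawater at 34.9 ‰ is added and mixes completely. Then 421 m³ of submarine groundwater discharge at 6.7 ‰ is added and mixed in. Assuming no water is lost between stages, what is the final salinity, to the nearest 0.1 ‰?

Total salt / total volume:
Initial salt = 2,750×35.1 = 96,525
After stage 1: salt = 96,525 + 3,300×34.9 = 211,695; volume = 6,050 m³; S = 34.991 ‰
After stage 2: salt = 211,695 + 421×6.7 = 214,515.7; volume = 6,471 m³
S = 214,515.7 / 6,471 = 33.1503 ‰

33.2 ‰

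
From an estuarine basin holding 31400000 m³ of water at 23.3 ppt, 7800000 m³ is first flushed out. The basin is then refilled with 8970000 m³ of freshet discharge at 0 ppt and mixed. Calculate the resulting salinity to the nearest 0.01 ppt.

16.88 ppt

Remaining after removal: 23,600,000 m³ at 23.3 ppt (salt = 549,880,000)
After addition: salt = 549,880,000 + 8,970,000×0 = 549,880,000; volume = 32,570,000 m³
S = 549,880,000 / 32,570,000 = 16.883 ppt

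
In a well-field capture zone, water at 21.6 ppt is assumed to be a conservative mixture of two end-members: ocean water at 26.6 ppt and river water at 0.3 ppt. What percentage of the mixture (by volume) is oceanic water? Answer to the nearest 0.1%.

81.0%

Let g be the oceanic fraction. Salt balance per unit volume:
g×26.6 + (1−g)×0.3 = 21.6
g = (21.6 − 0.3) / (26.6 − 0.3) = 21.3/26.3 = 0.8099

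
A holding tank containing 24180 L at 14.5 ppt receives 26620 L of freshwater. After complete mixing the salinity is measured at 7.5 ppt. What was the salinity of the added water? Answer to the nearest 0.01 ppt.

1.14 ppt

Salt balance: 24,180×14.5 + 26,620×S = 50,800×7.5
350,610 + 26,620·S = 381,000
S = (381,000 − 350,610) / 26,620 = 1.1416 ppt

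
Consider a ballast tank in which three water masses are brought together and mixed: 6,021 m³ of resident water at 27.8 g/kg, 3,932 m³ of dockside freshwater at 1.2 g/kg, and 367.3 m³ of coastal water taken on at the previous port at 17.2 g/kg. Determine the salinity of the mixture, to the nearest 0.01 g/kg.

Total salt / total volume:
salt = 6,021×27.8 + 3,932×1.2 + 367.3×17.2 = 167,383.8 + 4,718.4 + 6,317.56 = 178,419.76
volume = 6,021 + 3,932 + 367.3 = 10,320.3 m³
S = 178,419.76 / 10,320.3 = 17.2882 g/kg

17.29 g/kg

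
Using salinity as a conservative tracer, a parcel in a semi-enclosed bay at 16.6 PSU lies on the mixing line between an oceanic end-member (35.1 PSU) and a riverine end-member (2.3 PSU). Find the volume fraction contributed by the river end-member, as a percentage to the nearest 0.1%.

Let f be the freshwater fraction. Salt balance per unit volume:
f×2.3 + (1−f)×35.1 = 16.6
f = (35.1 − 16.6) / (35.1 − 2.3) = 18.5/32.8 = 0.564

56.4%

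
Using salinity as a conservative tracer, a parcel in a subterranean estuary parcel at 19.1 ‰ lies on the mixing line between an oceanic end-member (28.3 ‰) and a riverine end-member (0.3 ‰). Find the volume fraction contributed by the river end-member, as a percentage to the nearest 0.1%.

32.9%

Let f be the freshwater fraction. Salt balance per unit volume:
f×0.3 + (1−f)×28.3 = 19.1
f = (28.3 − 19.1) / (28.3 − 0.3) = 9.2/28 = 0.3286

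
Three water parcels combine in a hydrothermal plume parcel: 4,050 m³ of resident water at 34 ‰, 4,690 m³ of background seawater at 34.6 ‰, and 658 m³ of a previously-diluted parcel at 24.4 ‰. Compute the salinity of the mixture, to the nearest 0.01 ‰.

33.63 ‰

By conservation of dissolved salt,
salt = 4,050×34 + 4,690×34.6 + 658×24.4 = 137,700 + 162,274 + 16,055.2 = 316,029.2
volume = 4,050 + 4,690 + 658 = 9,398 m³
S = 316,029.2 / 9,398 = 33.6273 ‰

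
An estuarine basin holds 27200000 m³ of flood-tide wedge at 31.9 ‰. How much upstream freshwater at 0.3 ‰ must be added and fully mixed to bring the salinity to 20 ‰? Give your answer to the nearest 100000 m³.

16400000 m³

Salt balance: 27,200,000×31.9 + V×0.3 = (27,200,000+V)×20
867,680,000 + 0.3V = 544,000,000 + 20V
323,680,000 = 19.7V
V = 16,430,456.85 m³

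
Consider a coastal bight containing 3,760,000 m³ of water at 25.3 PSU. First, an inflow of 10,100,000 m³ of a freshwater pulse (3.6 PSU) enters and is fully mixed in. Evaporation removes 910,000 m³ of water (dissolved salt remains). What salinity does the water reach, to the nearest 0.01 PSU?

After mixing: salt = 3,760,000×25.3 + 10,100,000×3.6 = 131,488,000; volume = 13,860,000 m³
After evaporation: salt unchanged = 131,488,000; volume = 13,860,000 − 910,000 = 12,950,000 m³
S = 131,488,000 / 12,950,000 = 10.1535 PSU

10.15 PSU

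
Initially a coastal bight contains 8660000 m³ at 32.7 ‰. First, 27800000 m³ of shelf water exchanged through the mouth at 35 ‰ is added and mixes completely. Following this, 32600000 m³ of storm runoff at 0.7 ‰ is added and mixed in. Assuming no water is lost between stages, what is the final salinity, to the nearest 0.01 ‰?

18.52 ‰

Total salt / total volume:
Initial salt = 8,660,000×32.7 = 283,182,000
After stage 1: salt = 283,182,000 + 27,800,000×35 = 1,256,182,000; volume = 36,460,000 m³; S = 34.454 ‰
After stage 2: salt = 1,256,182,000 + 32,600,000×0.7 = 1,279,002,000; volume = 69,060,000 m³
S = 1,279,002,000 / 69,060,000 = 18.5202 ‰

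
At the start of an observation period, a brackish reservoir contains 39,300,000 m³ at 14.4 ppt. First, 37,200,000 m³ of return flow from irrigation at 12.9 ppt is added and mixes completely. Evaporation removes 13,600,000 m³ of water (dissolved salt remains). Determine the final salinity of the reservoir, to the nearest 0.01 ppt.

16.63 ppt

After mixing: salt = 39,300,000×14.4 + 37,200,000×12.9 = 1,045,800,000; volume = 76,500,000 m³
After evaporation: salt unchanged = 1,045,800,000; volume = 76,500,000 − 13,600,000 = 62,900,000 m³
S = 1,045,800,000 / 62,900,000 = 16.6264 ppt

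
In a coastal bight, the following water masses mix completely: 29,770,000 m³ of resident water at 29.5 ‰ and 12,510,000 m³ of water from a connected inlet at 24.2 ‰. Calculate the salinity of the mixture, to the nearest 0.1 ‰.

27.9 ‰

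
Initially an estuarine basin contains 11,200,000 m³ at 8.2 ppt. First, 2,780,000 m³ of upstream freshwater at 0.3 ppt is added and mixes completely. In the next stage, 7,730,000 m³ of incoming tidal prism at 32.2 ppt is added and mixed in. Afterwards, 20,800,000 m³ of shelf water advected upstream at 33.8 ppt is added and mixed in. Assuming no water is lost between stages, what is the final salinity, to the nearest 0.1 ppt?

Salt balance:
Initial salt = 11,200,000×8.2 = 91,840,000
After stage 1: salt = 91,840,000 + 2,780,000×0.3 = 92,674,000; volume = 13,980,000 m³; S = 6.629 ppt
After stage 2: salt = 92,674,000 + 7,730,000×32.2 = 341,580,000; volume = 21,710,000 m³; S = 15.734 ppt
After stage 3: salt = 341,580,000 + 20,800,000×33.8 = 1,044,620,000; volume = 42,510,000 m³
S = 1,044,620,000 / 42,510,000 = 24.5735 ppt

24.6 ppt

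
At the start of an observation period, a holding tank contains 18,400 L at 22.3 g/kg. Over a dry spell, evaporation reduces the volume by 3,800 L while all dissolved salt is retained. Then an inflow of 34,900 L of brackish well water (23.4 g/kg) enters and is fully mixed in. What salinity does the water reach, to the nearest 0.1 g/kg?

24.8 g/kg

After evaporation: salt = 18,400×22.3 = 410,320; volume = 18,400 − 3,800 = 14,600 L
After mixing: salt = 410,320 + 34,900×23.4 = 1,226,980; volume = 14,600 + 34,900 = 49,500 L
S = 1,226,980 / 49,500 = 24.7875 g/kg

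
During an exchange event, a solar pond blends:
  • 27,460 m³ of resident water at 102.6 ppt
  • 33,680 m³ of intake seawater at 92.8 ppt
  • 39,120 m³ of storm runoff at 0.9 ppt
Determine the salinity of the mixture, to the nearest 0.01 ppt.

59.63 ppt

Salt balance:
salt = 27,460×102.6 + 33,680×92.8 + 39,120×0.9 = 2,817,396 + 3,125,504 + 35,208 = 5,978,108
volume = 27,460 + 33,680 + 39,120 = 100,260 m³
S = 5,978,108 / 100,260 = 59.6261 ppt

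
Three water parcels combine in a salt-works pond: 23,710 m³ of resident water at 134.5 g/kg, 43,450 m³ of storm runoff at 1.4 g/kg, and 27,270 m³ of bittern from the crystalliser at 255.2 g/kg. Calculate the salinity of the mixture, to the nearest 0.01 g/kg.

Mass of salt is conserved:
salt = 23,710×134.5 + 43,450×1.4 + 27,270×255.2 = 3,188,995 + 60,830 + 6,959,304 = 10,209,129
volume = 23,710 + 43,450 + 27,270 = 94,430 m³
S = 10,209,129 / 94,430 = 108.1132 g/kg

108.11 g/kg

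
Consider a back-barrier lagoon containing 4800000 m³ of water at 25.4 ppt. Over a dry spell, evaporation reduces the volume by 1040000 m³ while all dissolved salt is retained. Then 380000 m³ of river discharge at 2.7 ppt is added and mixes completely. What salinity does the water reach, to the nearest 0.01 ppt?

After evaporation: salt = 4,800,000×25.4 = 121,920,000; volume = 4,800,000 − 1,040,000 = 3,760,000 m³
After mixing: salt = 121,920,000 + 380,000×2.7 = 122,946,000; volume = 3,760,000 + 380,000 = 4,140,000 m³
S = 122,946,000 / 4,140,000 = 29.6971 ppt

29.70 ppt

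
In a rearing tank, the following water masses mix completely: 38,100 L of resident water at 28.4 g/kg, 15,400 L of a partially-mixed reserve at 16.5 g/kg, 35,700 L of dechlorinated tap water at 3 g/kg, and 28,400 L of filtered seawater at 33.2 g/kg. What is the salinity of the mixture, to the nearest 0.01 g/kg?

20.29 g/kg

By conservation of dissolved salt,
salt = 38,100×28.4 + 15,400×16.5 + 35,700×3 + 28,400×33.2 = 1,082,040 + 254,100 + 107,100 + 942,880 = 2,386,120
volume = 38,100 + 15,400 + 35,700 + 28,400 = 117,600 L
S = 2,386,120 / 117,600 = 20.2901 g/kg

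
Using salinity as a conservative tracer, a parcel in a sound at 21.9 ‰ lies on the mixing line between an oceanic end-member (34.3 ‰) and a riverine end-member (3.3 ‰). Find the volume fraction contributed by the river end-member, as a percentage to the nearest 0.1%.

40.0%

Let f be the freshwater fraction. Salt balance per unit volume:
f×3.3 + (1−f)×34.3 = 21.9
f = (34.3 − 21.9) / (34.3 − 3.3) = 12.4/31 = 0.4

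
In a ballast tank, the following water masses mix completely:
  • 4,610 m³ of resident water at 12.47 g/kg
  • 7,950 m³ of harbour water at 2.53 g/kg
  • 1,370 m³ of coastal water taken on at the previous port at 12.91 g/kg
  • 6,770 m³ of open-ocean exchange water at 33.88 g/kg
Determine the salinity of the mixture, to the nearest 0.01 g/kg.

15.68 g/kg

Conserving salt mass:
salt = 4,610×12.47 + 7,950×2.53 + 1,370×12.91 + 6,770×33.88 = 57,486.7 + 20,113.5 + 17,686.7 + 229,367.6 = 324,654.5
volume = 4,610 + 7,950 + 1,370 + 6,770 = 20,700 m³
S = 324,654.5 / 20,700 = 15.6838 g/kg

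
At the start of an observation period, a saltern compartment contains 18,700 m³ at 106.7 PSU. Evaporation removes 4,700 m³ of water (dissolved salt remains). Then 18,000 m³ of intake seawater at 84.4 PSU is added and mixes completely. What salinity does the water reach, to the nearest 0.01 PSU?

After evaporation: salt = 18,700×106.7 = 1,995,290; volume = 18,700 − 4,700 = 14,000 m³
After mixing: salt = 1,995,290 + 18,000×84.4 = 3,514,490; volume = 14,000 + 18,000 = 32,000 m³
S = 3,514,490 / 32,000 = 109.8278 PSU

109.83 PSU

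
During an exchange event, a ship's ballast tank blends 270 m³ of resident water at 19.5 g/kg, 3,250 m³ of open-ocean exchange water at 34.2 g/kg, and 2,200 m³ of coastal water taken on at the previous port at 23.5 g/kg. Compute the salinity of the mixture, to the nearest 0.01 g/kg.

Weighted by volume,
salt = 270×19.5 + 3,250×34.2 + 2,200×23.5 = 5,265 + 111,150 + 51,700 = 168,115
volume = 270 + 3,250 + 2,200 = 5,720 m³
S = 168,115 / 5,720 = 29.3907 g/kg

29.39 g/kg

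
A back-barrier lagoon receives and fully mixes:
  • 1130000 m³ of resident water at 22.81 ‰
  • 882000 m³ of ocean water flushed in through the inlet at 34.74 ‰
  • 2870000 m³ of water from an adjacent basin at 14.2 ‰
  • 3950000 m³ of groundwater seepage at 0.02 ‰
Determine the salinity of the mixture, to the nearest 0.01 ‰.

By conservation of dissolved salt,
salt = 1,130,000×22.81 + 882,000×34.74 + 2,870,000×14.2 + 3,950,000×0.02 = 25,775,300 + 30,640,680 + 40,754,000 + 79,000 = 97,248,980
volume = 1,130,000 + 882,000 + 2,870,000 + 3,950,000 = 8,832,000 m³
S = 97,248,980 / 8,832,000 = 11.011 ‰

11.01 ‰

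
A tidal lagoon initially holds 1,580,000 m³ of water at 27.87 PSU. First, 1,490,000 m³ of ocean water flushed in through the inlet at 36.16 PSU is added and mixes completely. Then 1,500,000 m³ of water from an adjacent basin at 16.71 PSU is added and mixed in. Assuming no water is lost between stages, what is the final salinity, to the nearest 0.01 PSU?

26.91 PSU

Total salt / total volume:
Initial salt = 1,580,000×27.87 = 44,034,600
After stage 1: salt = 44,034,600 + 1,490,000×36.16 = 97,913,000; volume = 3,070,000 m³; S = 31.893 PSU
After stage 2: salt = 97,913,000 + 1,500,000×16.71 = 122,978,000; volume = 4,570,000 m³
S = 122,978,000 / 4,570,000 = 26.9098 PSU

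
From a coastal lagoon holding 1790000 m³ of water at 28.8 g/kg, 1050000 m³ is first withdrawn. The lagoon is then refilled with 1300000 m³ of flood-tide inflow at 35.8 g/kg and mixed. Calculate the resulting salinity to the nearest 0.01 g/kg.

Remaining after removal: 740,000 m³ at 28.8 g/kg (salt = 21,312,000)
After addition: salt = 21,312,000 + 1,300,000×35.8 = 67,852,000; volume = 2,040,000 m³
S = 67,852,000 / 2,040,000 = 33.2608 g/kg

33.26 g/kg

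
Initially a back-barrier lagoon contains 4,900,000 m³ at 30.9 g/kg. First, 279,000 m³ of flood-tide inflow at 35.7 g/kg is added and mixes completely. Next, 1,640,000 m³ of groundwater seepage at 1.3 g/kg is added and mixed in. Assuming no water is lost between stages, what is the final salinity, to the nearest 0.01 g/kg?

23.98 g/kg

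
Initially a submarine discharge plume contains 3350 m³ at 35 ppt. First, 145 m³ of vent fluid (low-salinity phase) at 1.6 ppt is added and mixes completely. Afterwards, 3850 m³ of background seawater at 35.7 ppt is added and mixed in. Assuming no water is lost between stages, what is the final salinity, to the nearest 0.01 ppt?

34.71 ppt

Conserving salt mass:
Initial salt = 3,350×35 = 117,250
After stage 1: salt = 117,250 + 145×1.6 = 117,482; volume = 3,495 m³; S = 33.614 ppt
After stage 2: salt = 117,482 + 3,850×35.7 = 254,927; volume = 7,345 m³
S = 254,927 / 7,345 = 34.7076 ppt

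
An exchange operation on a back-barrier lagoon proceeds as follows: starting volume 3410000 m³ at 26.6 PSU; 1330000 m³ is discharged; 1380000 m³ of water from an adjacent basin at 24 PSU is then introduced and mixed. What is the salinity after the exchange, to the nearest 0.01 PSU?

25.56 PSU

Remaining after removal: 2,080,000 m³ at 26.6 PSU (salt = 55,328,000)
After addition: salt = 55,328,000 + 1,380,000×24 = 88,448,000; volume = 3,460,000 m³
S = 88,448,000 / 3,460,000 = 25.563 PSU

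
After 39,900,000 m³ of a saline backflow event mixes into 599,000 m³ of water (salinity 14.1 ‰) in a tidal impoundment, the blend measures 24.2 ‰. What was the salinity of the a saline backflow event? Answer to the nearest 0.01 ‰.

24.35 ‰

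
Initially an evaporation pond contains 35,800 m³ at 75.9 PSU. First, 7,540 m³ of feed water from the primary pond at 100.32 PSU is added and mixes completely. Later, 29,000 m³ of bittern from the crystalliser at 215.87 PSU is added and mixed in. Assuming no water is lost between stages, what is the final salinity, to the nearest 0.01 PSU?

134.56 PSU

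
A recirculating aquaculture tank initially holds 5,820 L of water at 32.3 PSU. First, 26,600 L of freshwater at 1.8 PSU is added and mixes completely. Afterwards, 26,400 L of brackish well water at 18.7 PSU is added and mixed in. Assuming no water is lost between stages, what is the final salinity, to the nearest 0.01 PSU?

By conservation of dissolved salt,
Initial salt = 5,820×32.3 = 187,986
After stage 1: salt = 187,986 + 26,600×1.8 = 235,866; volume = 32,420 L; S = 7.275 PSU
After stage 2: salt = 235,866 + 26,400×18.7 = 729,546; volume = 58,820 L
S = 729,546 / 58,820 = 12.403 PSU

12.40 PSU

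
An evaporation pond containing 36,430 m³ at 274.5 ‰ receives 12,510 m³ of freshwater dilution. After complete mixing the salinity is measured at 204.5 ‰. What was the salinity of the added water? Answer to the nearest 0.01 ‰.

0.66 ‰

Salt balance: 36,430×274.5 + 12,510×S = 48,940×204.5
10,000,035 + 12,510·S = 10,008,230
S = (10,008,230 − 10,000,035) / 12,510 = 0.6551 ‰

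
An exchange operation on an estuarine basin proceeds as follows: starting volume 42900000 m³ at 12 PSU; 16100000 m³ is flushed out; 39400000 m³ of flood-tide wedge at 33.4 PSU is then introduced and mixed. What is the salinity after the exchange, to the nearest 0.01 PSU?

24.74 PSU

Remaining after removal: 26,800,000 m³ at 12 PSU (salt = 321,600,000)
After addition: salt = 321,600,000 + 39,400,000×33.4 = 1,637,560,000; volume = 66,200,000 m³
S = 1,637,560,000 / 66,200,000 = 24.7366 PSU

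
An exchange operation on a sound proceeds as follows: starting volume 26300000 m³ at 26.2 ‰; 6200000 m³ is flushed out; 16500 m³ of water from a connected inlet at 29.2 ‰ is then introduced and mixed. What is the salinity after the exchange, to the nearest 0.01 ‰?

Remaining after removal: 20,100,000 m³ at 26.2 ‰ (salt = 526,620,000)
After addition: salt = 526,620,000 + 16,500×29.2 = 527,101,800; volume = 20,116,500 m³
S = 527,101,800 / 20,116,500 = 26.2025 ‰

26.20 ‰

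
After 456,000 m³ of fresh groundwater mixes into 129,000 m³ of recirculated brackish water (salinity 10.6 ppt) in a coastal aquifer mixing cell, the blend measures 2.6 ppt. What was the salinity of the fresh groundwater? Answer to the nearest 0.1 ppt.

0.3 ppt

Salt balance: 129,000×10.6 + 456,000×S = 585,000×2.6
1,367,400 + 456,000·S = 1,521,000
S = (1,521,000 − 1,367,400) / 456,000 = 0.3368 ppt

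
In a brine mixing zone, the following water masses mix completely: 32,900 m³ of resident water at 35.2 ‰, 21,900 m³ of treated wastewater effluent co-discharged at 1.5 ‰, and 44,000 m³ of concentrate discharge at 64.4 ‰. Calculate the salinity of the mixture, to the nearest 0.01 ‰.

Mass of salt is conserved:
salt = 32,900×35.2 + 21,900×1.5 + 44,000×64.4 = 1,158,080 + 32,850 + 2,833,600 = 4,024,530
volume = 32,900 + 21,900 + 44,000 = 98,800 m³
S = 4,024,530 / 98,800 = 40.7341 ‰

40.73 ‰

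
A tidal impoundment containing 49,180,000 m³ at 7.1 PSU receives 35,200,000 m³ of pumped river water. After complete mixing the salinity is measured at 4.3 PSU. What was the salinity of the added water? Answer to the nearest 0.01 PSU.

0.39 PSU

Salt balance: 49,180,000×7.1 + 35,200,000×S = 84,380,000×4.3
349,178,000 + 35,200,000·S = 362,834,000
S = (362,834,000 − 349,178,000) / 35,200,000 = 0.388 PSU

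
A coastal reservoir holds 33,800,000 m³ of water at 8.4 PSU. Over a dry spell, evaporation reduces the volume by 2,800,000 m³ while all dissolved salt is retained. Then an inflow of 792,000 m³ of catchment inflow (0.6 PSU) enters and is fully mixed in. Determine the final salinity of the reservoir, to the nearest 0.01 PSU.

8.95 PSU

After evaporation: salt = 33,800,000×8.4 = 283,920,000; volume = 33,800,000 − 2,800,000 = 31,000,000 m³
After mixing: salt = 283,920,000 + 792,000×0.6 = 284,395,200; volume = 31,000,000 + 792,000 = 31,792,000 m³
S = 284,395,200 / 31,792,000 = 8.9455 PSU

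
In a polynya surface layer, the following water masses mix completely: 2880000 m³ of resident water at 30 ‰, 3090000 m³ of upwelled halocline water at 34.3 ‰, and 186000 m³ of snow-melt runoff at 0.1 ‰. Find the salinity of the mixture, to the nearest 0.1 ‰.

31.3 ‰

Mass of salt is conserved:
salt = 2,880,000×30 + 3,090,000×34.3 + 186,000×0.1 = 86,400,000 + 105,987,000 + 18,600 = 192,405,600
volume = 2,880,000 + 3,090,000 + 186,000 = 6,156,000 m³
S = 192,405,600 / 6,156,000 = 31.255 ‰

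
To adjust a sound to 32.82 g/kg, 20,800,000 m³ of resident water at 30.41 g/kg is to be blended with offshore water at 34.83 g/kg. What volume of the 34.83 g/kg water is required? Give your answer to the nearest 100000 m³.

Salt balance: 20,800,000×30.41 + V×34.83 = (20,800,000+V)×32.82
632,528,000 + 34.83V = 682,656,000 + 32.82V
50,128,000 = 2.01V
V = 24,939,303.48 m³

24900000 m³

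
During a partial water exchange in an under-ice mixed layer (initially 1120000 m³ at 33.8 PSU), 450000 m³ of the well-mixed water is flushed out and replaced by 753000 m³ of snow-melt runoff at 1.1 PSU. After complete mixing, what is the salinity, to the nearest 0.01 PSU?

Remaining after removal: 670,000 m³ at 33.8 PSU (salt = 22,646,000)
After addition: salt = 22,646,000 + 753,000×1.1 = 23,474,300; volume = 1,423,000 m³
S = 23,474,300 / 1,423,000 = 16.4963 PSU

16.50 PSU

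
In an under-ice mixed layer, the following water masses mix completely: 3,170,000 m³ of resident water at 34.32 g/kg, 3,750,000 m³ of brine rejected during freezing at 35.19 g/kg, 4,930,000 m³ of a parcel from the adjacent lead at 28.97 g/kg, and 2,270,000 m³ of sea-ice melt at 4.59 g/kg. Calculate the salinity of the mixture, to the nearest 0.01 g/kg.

Mass of salt is conserved:
salt = 3,170,000×34.32 + 3,750,000×35.19 + 4,930,000×28.97 + 2,270,000×4.59 = 108,794,400 + 131,962,500 + 142,822,100 + 10,419,300 = 393,998,300
volume = 3,170,000 + 3,750,000 + 4,930,000 + 2,270,000 = 14,120,000 m³
S = 393,998,300 / 14,120,000 = 27.9036 g/kg

27.90 g/kg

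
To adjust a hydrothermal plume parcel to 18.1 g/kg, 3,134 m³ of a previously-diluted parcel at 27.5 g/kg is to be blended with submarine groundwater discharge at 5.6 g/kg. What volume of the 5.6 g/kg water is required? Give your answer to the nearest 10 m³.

Salt balance: 3,134×27.5 + V×5.6 = (3,134+V)×18.1
86,185 + 5.6V = 56,725.4 + 18.1V
29,459.6 = 12.5V
V = 2,356.77 m³

2360 m³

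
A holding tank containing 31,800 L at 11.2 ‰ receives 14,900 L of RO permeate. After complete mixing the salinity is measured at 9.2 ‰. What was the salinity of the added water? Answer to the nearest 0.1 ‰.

Salt balance: 31,800×11.2 + 14,900×S = 46,700×9.2
356,160 + 14,900·S = 429,640
S = (429,640 − 356,160) / 14,900 = 4.9315 ‰

4.9 ‰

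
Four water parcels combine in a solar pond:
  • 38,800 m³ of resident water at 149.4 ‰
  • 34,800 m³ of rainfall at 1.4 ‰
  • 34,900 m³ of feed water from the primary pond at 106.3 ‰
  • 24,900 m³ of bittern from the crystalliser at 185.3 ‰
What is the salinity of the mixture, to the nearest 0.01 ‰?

106.22 ‰

Salt balance:
salt = 38,800×149.4 + 34,800×1.4 + 34,900×106.3 + 24,900×185.3 = 5,796,720 + 48,720 + 3,709,870 + 4,613,970 = 14,169,280
volume = 38,800 + 34,800 + 34,900 + 24,900 = 133,400 m³
S = 14,169,280 / 133,400 = 106.2165 ‰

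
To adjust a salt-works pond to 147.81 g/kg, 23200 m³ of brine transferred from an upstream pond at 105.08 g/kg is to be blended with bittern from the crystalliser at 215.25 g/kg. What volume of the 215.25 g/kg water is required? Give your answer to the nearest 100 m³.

14700 m³

Salt balance: 23,200×105.08 + V×215.25 = (23,200+V)×147.81
2,437,856 + 215.25V = 3,429,192 + 147.81V
991,336 = 67.44V
V = 14,699.53 m³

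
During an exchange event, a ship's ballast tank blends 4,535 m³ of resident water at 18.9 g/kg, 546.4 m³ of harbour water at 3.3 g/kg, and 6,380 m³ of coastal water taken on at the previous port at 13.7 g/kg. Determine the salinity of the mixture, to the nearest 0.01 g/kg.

Weighted by volume,
salt = 4,535×18.9 + 546.4×3.3 + 6,380×13.7 = 85,711.5 + 1,803.12 + 87,406 = 174,920.62
volume = 4,535 + 546.4 + 6,380 = 11,461.4 m³
S = 174,920.62 / 11,461.4 = 15.2617 g/kg

15.26 g/kg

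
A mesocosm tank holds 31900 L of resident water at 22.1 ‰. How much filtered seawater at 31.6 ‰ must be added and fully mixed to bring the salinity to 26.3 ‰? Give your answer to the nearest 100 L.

Salt balance: 31,900×22.1 + V×31.6 = (31,900+V)×26.3
704,990 + 31.6V = 838,970 + 26.3V
133,980 = 5.3V
V = 25,279.25 L

25300 L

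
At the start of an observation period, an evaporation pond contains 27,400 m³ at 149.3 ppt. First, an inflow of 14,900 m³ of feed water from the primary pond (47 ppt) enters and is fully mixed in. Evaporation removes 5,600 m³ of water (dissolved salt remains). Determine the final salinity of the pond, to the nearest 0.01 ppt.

130.55 ppt

After mixing: salt = 27,400×149.3 + 14,900×47 = 4,791,120; volume = 42,300 m³
After evaporation: salt unchanged = 4,791,120; volume = 42,300 − 5,600 = 36,700 m³
S = 4,791,120 / 36,700 = 130.5482 ppt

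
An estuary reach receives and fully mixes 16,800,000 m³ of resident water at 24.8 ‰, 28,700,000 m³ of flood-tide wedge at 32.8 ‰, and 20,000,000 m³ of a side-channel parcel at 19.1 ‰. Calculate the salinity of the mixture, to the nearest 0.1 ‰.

26.6 ‰

Conserving salt mass:
salt = 16,800,000×24.8 + 28,700,000×32.8 + 20,000,000×19.1 = 416,640,000 + 941,360,000 + 382,000,000 = 1,740,000,000
volume = 16,800,000 + 28,700,000 + 20,000,000 = 65,500,000 m³
S = 1,740,000,000 / 65,500,000 = 26.565 ‰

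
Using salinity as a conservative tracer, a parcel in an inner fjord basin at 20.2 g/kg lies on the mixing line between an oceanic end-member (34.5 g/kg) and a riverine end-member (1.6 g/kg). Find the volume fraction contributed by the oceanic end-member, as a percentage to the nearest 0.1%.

56.5%

Let g be the oceanic fraction. Salt balance per unit volume:
g×34.5 + (1−g)×1.6 = 20.2
g = (20.2 − 1.6) / (34.5 − 1.6) = 18.6/32.9 = 0.5653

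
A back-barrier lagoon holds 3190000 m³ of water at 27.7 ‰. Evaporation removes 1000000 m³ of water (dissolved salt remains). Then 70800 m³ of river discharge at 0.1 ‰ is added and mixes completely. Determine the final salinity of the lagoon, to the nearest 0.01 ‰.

After evaporation: salt = 3,190,000×27.7 = 88,363,000; volume = 3,190,000 − 1,000,000 = 2,190,000 m³
After mixing: salt = 88,363,000 + 70,800×0.1 = 88,370,080; volume = 2,190,000 + 70,800 = 2,260,800 m³
S = 88,370,080 / 2,260,800 = 39.088 ‰

39.09 ‰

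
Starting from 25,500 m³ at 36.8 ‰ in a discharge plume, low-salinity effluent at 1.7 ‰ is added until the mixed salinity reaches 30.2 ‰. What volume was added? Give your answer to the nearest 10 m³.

Salt balance: 25,500×36.8 + V×1.7 = (25,500+V)×30.2
938,400 + 1.7V = 770,100 + 30.2V
168,300 = 28.5V
V = 5,905.26 m³

5910 m³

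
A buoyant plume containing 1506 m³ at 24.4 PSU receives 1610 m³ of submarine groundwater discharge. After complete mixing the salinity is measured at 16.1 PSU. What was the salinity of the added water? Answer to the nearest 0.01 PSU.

8.34 PSU

Salt balance: 1,506×24.4 + 1,610×S = 3,116×16.1
36,746.4 + 1,610·S = 50,167.6
S = (50,167.6 − 36,746.4) / 1,610 = 8.3361 PSU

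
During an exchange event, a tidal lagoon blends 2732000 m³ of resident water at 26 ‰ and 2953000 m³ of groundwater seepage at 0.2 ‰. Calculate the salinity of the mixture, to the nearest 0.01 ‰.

Total salt / total volume:
salt = 2,732,000×26 + 2,953,000×0.2 = 71,032,000 + 590,600 = 71,622,600
volume = 2,732,000 + 2,953,000 = 5,685,000 m³
S = 71,622,600 / 5,685,000 = 12.5985 ‰

12.60 ‰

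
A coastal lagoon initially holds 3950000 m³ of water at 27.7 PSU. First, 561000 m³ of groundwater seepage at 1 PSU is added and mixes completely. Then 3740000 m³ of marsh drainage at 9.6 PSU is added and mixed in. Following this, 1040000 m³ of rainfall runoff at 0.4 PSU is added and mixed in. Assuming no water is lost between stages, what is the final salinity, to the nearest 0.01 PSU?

15.75 PSU

Conserving salt mass:
Initial salt = 3,950,000×27.7 = 109,415,000
After stage 1: salt = 109,415,000 + 561,000×1 = 109,976,000; volume = 4,511,000 m³; S = 24.38 PSU
After stage 2: salt = 109,976,000 + 3,740,000×9.6 = 145,880,000; volume = 8,251,000 m³; S = 17.68 PSU
After stage 3: salt = 145,880,000 + 1,040,000×0.4 = 146,296,000; volume = 9,291,000 m³
S = 146,296,000 / 9,291,000 = 15.746 PSU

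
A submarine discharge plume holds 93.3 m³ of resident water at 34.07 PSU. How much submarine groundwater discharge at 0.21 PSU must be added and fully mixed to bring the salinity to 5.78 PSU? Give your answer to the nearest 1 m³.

474 m³

Salt balance: 93.3×34.07 + V×0.21 = (93.3+V)×5.78
3,178.731 + 0.21V = 539.274 + 5.78V
2,639.457 = 5.57V
V = 473.87 m³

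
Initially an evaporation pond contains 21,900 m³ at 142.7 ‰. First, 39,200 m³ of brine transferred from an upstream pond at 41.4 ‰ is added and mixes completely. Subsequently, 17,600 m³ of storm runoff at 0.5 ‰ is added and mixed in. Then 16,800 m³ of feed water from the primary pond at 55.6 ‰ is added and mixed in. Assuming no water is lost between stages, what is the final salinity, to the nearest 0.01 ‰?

Conserving salt mass:
Initial salt = 21,900×142.7 = 3,125,130
After stage 1: salt = 3,125,130 + 39,200×41.4 = 4,748,010; volume = 61,100 m³; S = 77.709 ‰
After stage 2: salt = 4,748,010 + 17,600×0.5 = 4,756,810; volume = 78,700 m³; S = 60.442 ‰
After stage 3: salt = 4,756,810 + 16,800×55.6 = 5,690,890; volume = 95,500 m³
S = 5,690,890 / 95,500 = 59.5905 ‰

59.59 ‰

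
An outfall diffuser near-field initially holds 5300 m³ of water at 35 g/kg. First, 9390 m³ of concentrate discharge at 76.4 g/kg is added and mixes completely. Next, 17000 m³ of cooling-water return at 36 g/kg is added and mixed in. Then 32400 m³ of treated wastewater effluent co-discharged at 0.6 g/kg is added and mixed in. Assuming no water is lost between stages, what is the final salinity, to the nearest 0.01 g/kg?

Total salt / total volume:
Initial salt = 5,300×35 = 185,500
After stage 1: salt = 185,500 + 9,390×76.4 = 902,896; volume = 14,690 m³; S = 61.463 g/kg
After stage 2: salt = 902,896 + 17,000×36 = 1,514,896; volume = 31,690 m³; S = 47.804 g/kg
After stage 3: salt = 1,514,896 + 32,400×0.6 = 1,534,336; volume = 64,090 m³
S = 1,534,336 / 64,090 = 23.9403 g/kg

23.94 g/kg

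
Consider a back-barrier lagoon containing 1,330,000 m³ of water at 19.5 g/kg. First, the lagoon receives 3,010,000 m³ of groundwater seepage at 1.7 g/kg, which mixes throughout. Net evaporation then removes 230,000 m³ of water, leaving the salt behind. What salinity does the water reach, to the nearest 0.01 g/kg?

After mixing: salt = 1,330,000×19.5 + 3,010,000×1.7 = 31,052,000; volume = 4,340,000 m³
After evaporation: salt unchanged = 31,052,000; volume = 4,340,000 − 230,000 = 4,110,000 m³
S = 31,052,000 / 4,110,000 = 7.5552 g/kg

7.56 g/kg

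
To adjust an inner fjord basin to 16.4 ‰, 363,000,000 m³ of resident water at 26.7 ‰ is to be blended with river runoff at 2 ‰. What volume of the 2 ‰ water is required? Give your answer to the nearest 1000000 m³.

260000000 m³

Salt balance: 363,000,000×26.7 + V×2 = (363,000,000+V)×16.4
9,692,100,000 + 2V = 5,953,200,000 + 16.4V
3,738,900,000 = 14.4V
V = 259,645,833.33 m³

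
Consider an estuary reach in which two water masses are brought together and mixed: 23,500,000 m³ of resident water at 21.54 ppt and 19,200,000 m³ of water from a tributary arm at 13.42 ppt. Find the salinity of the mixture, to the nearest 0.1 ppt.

17.9 ppt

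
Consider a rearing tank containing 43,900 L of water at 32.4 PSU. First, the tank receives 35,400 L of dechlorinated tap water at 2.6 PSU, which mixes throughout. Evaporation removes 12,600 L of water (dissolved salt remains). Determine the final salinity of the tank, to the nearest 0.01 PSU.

22.70 PSU

After mixing: salt = 43,900×32.4 + 35,400×2.6 = 1,514,400; volume = 79,300 L
After evaporation: salt unchanged = 1,514,400; volume = 79,300 − 12,600 = 66,700 L
S = 1,514,400 / 66,700 = 22.7046 PSU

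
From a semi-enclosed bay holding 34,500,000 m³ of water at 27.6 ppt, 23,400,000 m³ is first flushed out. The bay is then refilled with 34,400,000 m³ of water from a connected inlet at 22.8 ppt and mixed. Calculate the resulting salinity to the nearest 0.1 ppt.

24.0 ppt

Remaining after removal: 11,100,000 m³ at 27.6 ppt (salt = 306,360,000)
After addition: salt = 306,360,000 + 34,400,000×22.8 = 1,090,680,000; volume = 45,500,000 m³
S = 1,090,680,000 / 45,500,000 = 23.971 ppt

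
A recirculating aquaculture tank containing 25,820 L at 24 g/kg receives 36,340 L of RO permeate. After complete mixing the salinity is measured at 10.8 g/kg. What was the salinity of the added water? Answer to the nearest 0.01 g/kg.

Salt balance: 25,820×24 + 36,340×S = 62,160×10.8
619,680 + 36,340·S = 671,328
S = (671,328 − 619,680) / 36,340 = 1.4212 g/kg

1.42 g/kg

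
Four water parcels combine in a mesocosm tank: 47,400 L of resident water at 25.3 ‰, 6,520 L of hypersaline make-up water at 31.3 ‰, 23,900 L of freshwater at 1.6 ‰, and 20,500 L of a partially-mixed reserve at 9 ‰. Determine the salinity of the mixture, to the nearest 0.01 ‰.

16.54 ‰

Total salt / total volume:
salt = 47,400×25.3 + 6,520×31.3 + 23,900×1.6 + 20,500×9 = 1,199,220 + 204,076 + 38,240 + 184,500 = 1,626,036
volume = 47,400 + 6,520 + 23,900 + 20,500 = 98,320 L
S = 1,626,036 / 98,320 = 16.5382 ‰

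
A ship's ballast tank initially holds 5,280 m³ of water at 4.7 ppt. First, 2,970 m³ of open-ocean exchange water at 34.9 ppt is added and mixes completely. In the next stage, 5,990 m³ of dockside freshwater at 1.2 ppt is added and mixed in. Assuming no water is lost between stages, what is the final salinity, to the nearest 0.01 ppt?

By conservation of dissolved salt,
Initial salt = 5,280×4.7 = 24,816
After stage 1: salt = 24,816 + 2,970×34.9 = 128,469; volume = 8,250 m³; S = 15.572 ppt
After stage 2: salt = 128,469 + 5,990×1.2 = 135,657; volume = 14,240 m³
S = 135,657 / 14,240 = 9.5265 ppt

9.53 ppt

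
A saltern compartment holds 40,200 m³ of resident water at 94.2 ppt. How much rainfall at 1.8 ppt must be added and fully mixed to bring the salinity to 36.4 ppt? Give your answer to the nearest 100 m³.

67200 m³

Salt balance: 40,200×94.2 + V×1.8 = (40,200+V)×36.4
3,786,840 + 1.8V = 1,463,280 + 36.4V
2,323,560 = 34.6V
V = 67,154.91 m³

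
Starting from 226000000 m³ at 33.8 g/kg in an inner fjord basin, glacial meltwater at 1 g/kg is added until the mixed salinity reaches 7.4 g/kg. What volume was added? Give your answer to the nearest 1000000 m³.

932000000 m³

Salt balance: 226,000,000×33.8 + V×1 = (226,000,000+V)×7.4
7,638,800,000 + 1V = 1,672,400,000 + 7.4V
5,966,400,000 = 6.4V
V = 932,250,000 m³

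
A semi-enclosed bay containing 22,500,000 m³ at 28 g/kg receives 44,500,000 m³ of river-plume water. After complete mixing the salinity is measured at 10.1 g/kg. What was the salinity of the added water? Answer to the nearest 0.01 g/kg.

Salt balance: 22,500,000×28 + 44,500,000×S = 67,000,000×10.1
630,000,000 + 44,500,000·S = 676,700,000
S = (676,700,000 − 630,000,000) / 44,500,000 = 1.0494 g/kg

1.05 g/kg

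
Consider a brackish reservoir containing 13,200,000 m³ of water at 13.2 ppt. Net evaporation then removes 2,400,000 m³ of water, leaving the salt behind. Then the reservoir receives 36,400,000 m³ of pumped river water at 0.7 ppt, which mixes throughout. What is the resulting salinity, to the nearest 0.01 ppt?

4.23 ppt

After evaporation: salt = 13,200,000×13.2 = 174,240,000; volume = 13,200,000 − 2,400,000 = 10,800,000 m³
After mixing: salt = 174,240,000 + 36,400,000×0.7 = 199,720,000; volume = 10,800,000 + 36,400,000 = 47,200,000 m³
S = 199,720,000 / 47,200,000 = 4.2314 ppt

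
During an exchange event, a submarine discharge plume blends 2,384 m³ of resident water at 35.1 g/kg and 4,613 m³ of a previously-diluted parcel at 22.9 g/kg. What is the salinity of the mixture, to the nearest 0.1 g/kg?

By conservation of dissolved salt,
salt = 2,384×35.1 + 4,613×22.9 = 83,678.4 + 105,637.7 = 189,316.1
volume = 2,384 + 4,613 = 6,997 m³
S = 189,316.1 / 6,997 = 27.057 g/kg

27.1 g/kg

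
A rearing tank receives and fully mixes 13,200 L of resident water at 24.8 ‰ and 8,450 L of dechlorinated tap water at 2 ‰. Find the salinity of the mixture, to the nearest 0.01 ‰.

15.90 ‰

Weighted by volume,
salt = 13,200×24.8 + 8,450×2 = 327,360 + 16,900 = 344,260
volume = 13,200 + 8,450 = 21,650 L
S = 344,260 / 21,650 = 15.9012 ‰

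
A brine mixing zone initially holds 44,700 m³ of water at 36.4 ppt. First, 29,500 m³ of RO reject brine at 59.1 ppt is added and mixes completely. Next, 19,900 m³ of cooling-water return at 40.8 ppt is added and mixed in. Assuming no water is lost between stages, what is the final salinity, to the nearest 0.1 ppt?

44.4 ppt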